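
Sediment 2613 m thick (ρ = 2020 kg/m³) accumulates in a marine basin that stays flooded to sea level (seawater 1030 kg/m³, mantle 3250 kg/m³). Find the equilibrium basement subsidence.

Submarine loading: the sediment displaces seawater, and the subsidence is in turn flooded, so s (ρ_m − ρ_w) = t (ρ_sed − ρ_w).
s = 2613 m × (2020 − 1030) / (3250 − 1030) = 1170 m.

1170 m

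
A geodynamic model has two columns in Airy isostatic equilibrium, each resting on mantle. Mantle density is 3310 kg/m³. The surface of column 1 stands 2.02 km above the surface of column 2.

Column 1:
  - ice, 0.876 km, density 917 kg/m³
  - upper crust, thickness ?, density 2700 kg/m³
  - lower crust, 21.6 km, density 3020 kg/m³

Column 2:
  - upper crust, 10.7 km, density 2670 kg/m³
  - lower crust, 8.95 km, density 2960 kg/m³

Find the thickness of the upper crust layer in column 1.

13.6 km

Take the compensation level at the base of the deeper column (depth z_c below the surface of column 1) and equate Σ ρ_i t_i down to z_c; mantle fills any gap and the z_c terms cancel.
Column 1: 0.876×917 + x×2700 + 21.6×3020 + (z_c − 22.476 − x)×3310
Column 2: 2.02×0 + 10.7×2670 + 8.95×2960 + (z_c − 2.02 − 19.65)×3310
The z_c×3310 term appears on both sides and cancels. Collect the known terms of each column as K = Σ(ρt)_known − 3310 × (depth of known layers): K_1 = 66035.292 − 3310×22.476 = −8360.268; K_2 = 55061 − 3310×(2.02 + 19.65) = −16666.7.
Balance: K_1 − x×(3310 − 2700) = K_2, so x = (K_1 − K_2)/(3310 − 2700) = 8306.43/610 = 13.6 km.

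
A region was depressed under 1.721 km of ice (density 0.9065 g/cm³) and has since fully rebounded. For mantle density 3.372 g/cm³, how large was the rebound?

0.463 km

Removing the load lets mantle flow back in; uplift u satisfies ρ_ice t = ρ_m u.
u = t ρ_ice/ρ_m = 1.721 km × 0.9065/3.372 = 0.463 km.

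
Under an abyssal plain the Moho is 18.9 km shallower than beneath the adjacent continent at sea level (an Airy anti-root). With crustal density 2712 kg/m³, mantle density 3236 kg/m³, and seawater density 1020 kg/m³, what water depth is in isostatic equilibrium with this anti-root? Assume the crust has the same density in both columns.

Replacing a thickness d of crust by seawater at the top must be balanced by replacing crust with mantle at the base: d (ρ_c − ρ_w) = a (ρ_m − ρ_c).
d = a (ρ_m − ρ_c)/(ρ_c − ρ_w) = 18.9 km × 524/1692 = 5.85 km.

5.85 km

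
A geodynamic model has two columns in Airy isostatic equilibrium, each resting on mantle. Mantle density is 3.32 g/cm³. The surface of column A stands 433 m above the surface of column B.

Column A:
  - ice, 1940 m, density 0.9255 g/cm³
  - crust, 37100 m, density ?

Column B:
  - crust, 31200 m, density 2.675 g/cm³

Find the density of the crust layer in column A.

Take the compensation level at the base of the deeper column (depth z_c below the surface of column A) and equate Σ ρ_i t_i down to z_c; mantle fills any gap and the z_c terms cancel.
Column A: 1940×0.9255 + 37100×ρ + (z_c − 39040)×3.32
Column B: 433×0 + 31200×2.675 + (z_c − 433 − 31200)×3.32
The z_c×3.32 term appears on both sides and cancels. Collect the known terms of each column as K = Σ(ρt)_known − 3.32 × (depth of known layers): K_A = 1795.47 − 3.32×39040 = −127817.33; K_B = 83460 − 3.32×(433 + 31200) = −21561.56.
Balance: K_A + 37100×ρ = K_B, so ρ = (K_B − K_A)/37100 = 106256/37100 = 2.86 g/cm³.

2.86 g/cm³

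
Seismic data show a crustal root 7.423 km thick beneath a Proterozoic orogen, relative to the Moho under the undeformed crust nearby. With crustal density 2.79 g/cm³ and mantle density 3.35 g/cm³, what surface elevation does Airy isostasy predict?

1.49 km

For local isostatic compensation: ρ_c h = (ρ_m − ρ_c) r.
h = r (ρ_m − ρ_c) / ρ_c = 7.423 km × (3.35 − 2.79) / 2.79 = 1.49 km.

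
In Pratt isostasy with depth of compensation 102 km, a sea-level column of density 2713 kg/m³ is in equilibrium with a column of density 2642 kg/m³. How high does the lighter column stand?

2.74 km

ρ_ref D = ρ (D + h) → h = D (ρ_ref − ρ)/ρ.
h = 102 km × (2713 − 2642)/2642 = 2.74 km.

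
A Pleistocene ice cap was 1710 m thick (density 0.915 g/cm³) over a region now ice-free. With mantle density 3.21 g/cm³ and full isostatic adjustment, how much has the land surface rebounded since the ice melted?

487 m

Removing the load lets mantle flow back in; uplift u satisfies ρ_ice t = ρ_m u.
u = t ρ_ice/ρ_m = 1710 m × 0.915/3.21 = 487 m.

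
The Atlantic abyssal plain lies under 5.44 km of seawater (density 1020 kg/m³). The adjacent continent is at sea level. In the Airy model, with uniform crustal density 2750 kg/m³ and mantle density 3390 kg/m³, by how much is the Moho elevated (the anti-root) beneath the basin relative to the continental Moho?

14.7 km

By Archimedes' principle applied to the lithosphere: replacing crust with seawater at the top is compensated by replacing crust with mantle at the base: d (ρ_c − ρ_w) = a (ρ_m − ρ_c).
a = d (ρ_c − ρ_w)/(ρ_m − ρ_c) = 5.44 km × 1730/640 = 14.7 km.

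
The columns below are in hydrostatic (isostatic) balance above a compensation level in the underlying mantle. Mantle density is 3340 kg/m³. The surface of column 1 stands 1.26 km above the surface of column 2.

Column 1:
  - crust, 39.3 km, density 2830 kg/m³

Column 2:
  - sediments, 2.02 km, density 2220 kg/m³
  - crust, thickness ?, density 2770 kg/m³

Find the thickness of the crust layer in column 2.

Take the compensation level at the base of the deeper column (depth z_c below the surface of column 1) and equate Σ ρ_i t_i down to z_c; mantle fills any gap and the z_c terms cancel.
Column 1: 39.3×2830 + (z_c − 39.3)×3340
Column 2: 1.26×0 + 2.02×2220 + x×2770 + (z_c − 1.26 − 2.02 − x)×3340
The z_c×3340 term appears on both sides and cancels. Collect the known terms of each column as K = Σ(ρt)_known − 3340 × (depth of known layers): K_1 = 111219 − 3340×39.3 = −20043; K_2 = 4484.4 − 3340×(1.26 + 2.02) = −6470.8.
Balance: K_1 = K_2 − x×(3340 − 2770), so x = (K_2 − K_1)/(3340 − 2770) = 13572.2/570 = 23.8 km.

23.8 km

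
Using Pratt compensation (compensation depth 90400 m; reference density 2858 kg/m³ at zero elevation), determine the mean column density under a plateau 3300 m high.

Pratt balance: ρ_ref D = ρ (D + h).
ρ = ρ_ref D/(D + h) = 2858 × 90400 m/(90400 m + 3300 m) = 2760 kg/m³.

2760 kg/m³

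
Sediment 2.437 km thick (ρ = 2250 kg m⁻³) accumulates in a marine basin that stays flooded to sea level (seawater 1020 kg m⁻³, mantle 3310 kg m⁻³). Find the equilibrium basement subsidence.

1.31 km

Submarine loading: the sediment displaces seawater, and the subsidence is in turn flooded, so s (ρ_m − ρ_w) = t (ρ_sed − ρ_w).
s = 2.437 km × (2250 − 1020) / (3310 − 1020) = 1.31 km.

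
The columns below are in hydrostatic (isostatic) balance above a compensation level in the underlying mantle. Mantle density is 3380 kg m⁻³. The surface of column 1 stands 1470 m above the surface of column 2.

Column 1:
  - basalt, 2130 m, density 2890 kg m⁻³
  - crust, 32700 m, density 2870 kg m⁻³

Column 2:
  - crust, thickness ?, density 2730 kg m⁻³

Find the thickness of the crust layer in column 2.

19600 m

Take the compensation level at the base of the deeper column (depth z_c below the surface of column 1) and equate Σ ρ_i t_i down to z_c; mantle fills any gap and the z_c terms cancel.
Column 1: 2130×2890 + 32700×2870 + (z_c − 34830)×3380
Column 2: 1470×0 + x×2730 + (z_c − 1470 − 0 − x)×3380
The z_c×3380 term appears on both sides and cancels. Collect the known terms of each column as K = Σ(ρt)_known − 3380 × (depth of known layers): K_1 = 100004700 − 3380×34830 = −17720700; K_2 = 0 − 3380×(1470 + 0) = −4968600.
Balance: K_1 = K_2 − x×(3380 − 2730), so x = (K_2 − K_1)/(3380 − 2730) = 12752100/650 = 19600 m.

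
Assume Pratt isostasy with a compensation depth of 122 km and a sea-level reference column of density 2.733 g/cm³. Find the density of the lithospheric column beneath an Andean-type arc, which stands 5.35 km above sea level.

2.62 g/cm³

Pratt balance: ρ_ref D = ρ (D + h).
ρ = ρ_ref D/(D + h) = 2.733 × 122 km/(122 km + 5.35 km) = 2.62 g/cm³.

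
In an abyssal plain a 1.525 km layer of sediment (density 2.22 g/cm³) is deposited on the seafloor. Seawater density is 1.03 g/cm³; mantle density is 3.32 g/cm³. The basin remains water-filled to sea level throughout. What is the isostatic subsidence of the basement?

Submarine loading: the sediment displaces seawater, and the subsidence is in turn flooded, so s (ρ_m − ρ_w) = t (ρ_sed − ρ_w).
s = 1.525 km × (2.22 − 1.03) / (3.32 − 1.03) = 0.792 km.

0.792 km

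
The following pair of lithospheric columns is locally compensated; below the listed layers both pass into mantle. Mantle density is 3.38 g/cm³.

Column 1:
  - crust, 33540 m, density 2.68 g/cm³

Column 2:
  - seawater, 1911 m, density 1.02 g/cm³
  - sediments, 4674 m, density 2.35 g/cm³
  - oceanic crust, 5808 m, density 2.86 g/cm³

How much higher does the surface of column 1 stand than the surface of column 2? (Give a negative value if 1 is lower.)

3290 m

For any compensation level in the mantle, the mantle terms cancel and isostasy reduces to e = (Σt_1 − Σt_2) − (Σ(ρt)_1 − Σ(ρt)_2) / ρ_m.
Σt_1 = 33540 m; Σt_2 = 12393 m; Σ(ρt)_1 = 89887.2; Σ(ρt)_2 = 29544 (in m·g/cm³).
e = (33540 − 12393) − (89887.2 − 29544) / 3.38 = 3290 m.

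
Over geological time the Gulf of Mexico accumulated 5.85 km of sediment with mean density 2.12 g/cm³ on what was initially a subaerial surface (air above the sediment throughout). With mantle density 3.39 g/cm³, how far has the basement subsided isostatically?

3.66 km

Subaerial load: s = t ρ_sed / ρ_m = 5.85 km × 2.12/3.39 = 3.66 km.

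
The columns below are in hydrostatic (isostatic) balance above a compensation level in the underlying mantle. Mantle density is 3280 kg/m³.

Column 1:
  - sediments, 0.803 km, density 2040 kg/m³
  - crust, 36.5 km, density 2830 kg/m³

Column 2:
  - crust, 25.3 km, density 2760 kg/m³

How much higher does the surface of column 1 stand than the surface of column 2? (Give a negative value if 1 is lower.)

For any compensation level in the mantle, the mantle terms cancel and isostasy reduces to e = (Σt_1 − Σt_2) − (Σ(ρt)_1 − Σ(ρt)_2) / ρ_m.
Σt_1 = 37.303 km; Σt_2 = 25.3 km; Σ(ρt)_1 = 104933.12; Σ(ρt)_2 = 69828 (in km·kg/m³).
e = (37.303 − 25.3) − (104933.12 − 69828) / 3280 = 1.3 km.

1.3 km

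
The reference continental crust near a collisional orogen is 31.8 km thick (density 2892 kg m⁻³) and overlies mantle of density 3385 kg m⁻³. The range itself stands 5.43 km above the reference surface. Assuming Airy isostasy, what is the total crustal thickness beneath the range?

Root depth r = h ρ_c / (ρ_m − ρ_c) = 5.43 km × 2892 / 493 = 31.85 km.
Total thickness = T + h + r = 31.8 km + 5.43 km + 31.85 km = 69.1 km.

69.1 km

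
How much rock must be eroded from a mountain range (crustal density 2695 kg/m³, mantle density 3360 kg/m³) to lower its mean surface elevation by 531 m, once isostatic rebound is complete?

Net drop Δ = e − u = e − e ρ_c/ρ_m = e (ρ_m − ρ_c)/ρ_m.
e = Δ ρ_m/(ρ_m − ρ_c) = 531 m × 3360/665 = 2680 m.

2680 m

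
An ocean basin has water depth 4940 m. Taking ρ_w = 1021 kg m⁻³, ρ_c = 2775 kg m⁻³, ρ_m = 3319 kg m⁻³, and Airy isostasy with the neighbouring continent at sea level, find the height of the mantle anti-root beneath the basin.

For local isostatic compensation: replacing crust with seawater at the top is compensated by replacing crust with mantle at the base: d (ρ_c − ρ_w) = a (ρ_m − ρ_c).
a = d (ρ_c − ρ_w)/(ρ_m − ρ_c) = 4940 m × 1754/544 = 15900 m.

15900 m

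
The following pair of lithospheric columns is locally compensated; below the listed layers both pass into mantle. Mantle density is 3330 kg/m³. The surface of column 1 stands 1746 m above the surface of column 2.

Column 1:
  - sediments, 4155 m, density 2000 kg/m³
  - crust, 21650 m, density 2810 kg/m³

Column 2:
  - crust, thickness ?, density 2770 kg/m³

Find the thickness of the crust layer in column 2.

19600 m

Take the compensation level at the base of the deeper column (depth z_c below the surface of column 1) and equate Σ ρ_i t_i down to z_c; mantle fills any gap and the z_c terms cancel.
Column 1: 4155×2000 + 21650×2810 + (z_c − 25805)×3330
Column 2: 1746×0 + x×2770 + (z_c − 1746 − 0 − x)×3330
The z_c×3330 term appears on both sides and cancels. Collect the known terms of each column as K = Σ(ρt)_known − 3330 × (depth of known layers): K_1 = 69146500 − 3330×25805 = −16784150; K_2 = 0 − 3330×(1746 + 0) = −5814180.
Balance: K_1 = K_2 − x×(3330 − 2770), so x = (K_2 − K_1)/(3330 − 2770) = 10970000/560 = 19600 m.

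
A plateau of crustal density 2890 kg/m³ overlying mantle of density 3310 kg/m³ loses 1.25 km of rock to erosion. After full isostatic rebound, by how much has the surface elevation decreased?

0.159 km

Rebound u = e ρ_c/ρ_m = 1.25 km × 2890/3310 = 1.091 km.
Net surface drop = e − u = 1.25 km − 1.091 km = e (ρ_m − ρ_c)/ρ_m = 0.159 km.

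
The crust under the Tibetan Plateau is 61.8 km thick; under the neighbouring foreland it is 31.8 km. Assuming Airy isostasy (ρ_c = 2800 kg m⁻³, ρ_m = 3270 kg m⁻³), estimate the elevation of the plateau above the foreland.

4.31 km

Excess crust Δ = 61.8 km − 31.8 km = 30 km, split between elevation h and root r with h + r = Δ.
Airy balance ρ_c h = (ρ_m − ρ_c) r gives r = h ρ_c/(ρ_m − ρ_c), so h (1 + ρ_c/(ρ_m − ρ_c)) = Δ, i.e. h = Δ (ρ_m − ρ_c)/ρ_m.
h = 30 km × 470/3270 = 4.31 km.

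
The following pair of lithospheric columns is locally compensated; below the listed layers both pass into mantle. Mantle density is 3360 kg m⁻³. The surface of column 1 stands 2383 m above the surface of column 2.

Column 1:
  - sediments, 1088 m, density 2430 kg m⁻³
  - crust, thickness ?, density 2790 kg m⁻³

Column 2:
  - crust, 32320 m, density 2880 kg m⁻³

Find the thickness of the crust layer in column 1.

Take the compensation level at the base of the deeper column (depth z_c below the surface of column 1) and equate Σ ρ_i t_i down to z_c; mantle fills any gap and the z_c terms cancel.
Column 1: 1088×2430 + x×2790 + (z_c − 1088 − x)×3360
Column 2: 2383×0 + 32320×2880 + (z_c − 2383 − 32320)×3360
The z_c×3360 term appears on both sides and cancels. Collect the known terms of each column as K = Σ(ρt)_known − 3360 × (depth of known layers): K_1 = 2643840 − 3360×1088 = −1011840; K_2 = 93081600 − 3360×(2383 + 32320) = −23520480.
Balance: K_1 − x×(3360 − 2790) = K_2, so x = (K_1 − K_2)/(3360 − 2790) = 22508600/570 = 39500 m.

39500 m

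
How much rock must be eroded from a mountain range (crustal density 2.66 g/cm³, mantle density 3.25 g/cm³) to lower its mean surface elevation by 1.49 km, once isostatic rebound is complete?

8.21 km

Net drop Δ = e − u = e − e ρ_c/ρ_m = e (ρ_m − ρ_c)/ρ_m.
e = Δ ρ_m/(ρ_m − ρ_c) = 1.49 km × 3.25/0.59 = 8.21 km.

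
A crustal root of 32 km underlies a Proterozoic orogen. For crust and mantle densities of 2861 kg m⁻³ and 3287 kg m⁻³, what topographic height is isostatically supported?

Balancing pressure at the compensation depth: ρ_c h = (ρ_m − ρ_c) r.
h = r (ρ_m − ρ_c) / ρ_c = 32 km × (3287 − 2861) / 2861 = 4.76 km.

4.76 km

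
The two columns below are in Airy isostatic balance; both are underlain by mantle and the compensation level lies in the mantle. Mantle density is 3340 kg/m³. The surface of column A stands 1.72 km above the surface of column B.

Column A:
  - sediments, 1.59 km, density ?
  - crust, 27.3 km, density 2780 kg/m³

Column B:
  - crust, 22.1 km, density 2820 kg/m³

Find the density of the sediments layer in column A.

2110 kg/m³

Take the compensation level at the base of the deeper column (depth z_c below the surface of column A) and equate Σ ρ_i t_i down to z_c; mantle fills any gap and the z_c terms cancel.
Column A: 1.59×ρ + 27.3×2780 + (z_c − 28.89)×3340
Column B: 1.72×0 + 22.1×2820 + (z_c − 1.72 − 22.1)×3340
The z_c×3340 term appears on both sides and cancels. Collect the known terms of each column as K = Σ(ρt)_known − 3340 × (depth of known layers): K_A = 75894 − 3340×28.89 = −20598.6; K_B = 62322 − 3340×(1.72 + 22.1) = −17236.8.
Balance: K_A + 1.59×ρ = K_B, so ρ = (K_B − K_A)/1.59 = 3361.8/1.59 = 2110 kg/m³.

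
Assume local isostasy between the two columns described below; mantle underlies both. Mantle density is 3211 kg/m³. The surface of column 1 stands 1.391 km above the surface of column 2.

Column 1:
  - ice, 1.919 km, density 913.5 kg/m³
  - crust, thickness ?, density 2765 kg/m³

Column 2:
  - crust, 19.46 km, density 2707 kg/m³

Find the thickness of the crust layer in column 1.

Take the compensation level at the base of the deeper column (depth z_c below the surface of column 1) and equate Σ ρ_i t_i down to z_c; mantle fills any gap and the z_c terms cancel.
Column 1: 1.919×913.5 + x×2765 + (z_c − 1.919 − x)×3211
Column 2: 1.391×0 + 19.46×2707 + (z_c − 1.391 − 19.46)×3211
The z_c×3211 term appears on both sides and cancels. Collect the known terms of each column as K = Σ(ρt)_known − 3211 × (depth of known layers): K_1 = 1753.0065 − 3211×1.919 = −4408.9025; K_2 = 52678.22 − 3211×(1.391 + 19.46) = −14274.341.
Balance: K_1 − x×(3211 − 2765) = K_2, so x = (K_1 − K_2)/(3211 − 2765) = 9865.44/446 = 22.1 km.

22.1 km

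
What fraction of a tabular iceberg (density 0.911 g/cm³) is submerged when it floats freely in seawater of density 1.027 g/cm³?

88.7%

Submerged fraction = ρ_obj/ρ_fluid = 0.911/1.027 = 88.7%.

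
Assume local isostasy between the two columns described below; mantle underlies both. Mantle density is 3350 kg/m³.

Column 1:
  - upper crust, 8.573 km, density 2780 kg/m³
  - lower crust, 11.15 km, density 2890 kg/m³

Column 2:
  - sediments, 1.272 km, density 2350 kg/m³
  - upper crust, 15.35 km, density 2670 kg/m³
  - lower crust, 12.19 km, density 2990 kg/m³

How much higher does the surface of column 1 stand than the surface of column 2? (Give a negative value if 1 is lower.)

For any compensation level in the mantle, the mantle terms cancel and isostasy reduces to e = (Σt_1 − Σt_2) − (Σ(ρt)_1 − Σ(ρt)_2) / ρ_m.
Σt_1 = 19.723 km; Σt_2 = 28.812 km; Σ(ρt)_1 = 56056.44; Σ(ρt)_2 = 80421.8 (in km·kg/m³).
e = (19.723 − 28.812) − (56056.44 − 80421.8) / 3350 = −1.82 km.

−1.82 km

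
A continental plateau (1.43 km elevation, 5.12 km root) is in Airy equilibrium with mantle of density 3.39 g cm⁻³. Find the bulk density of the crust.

ρ_c h = (ρ_m − ρ_c) r → ρ_c (h + r) = ρ_m r → ρ_c = ρ_m r / (h + r).
ρ_c = 3.39 × 5.12 km / (1.43 km + 5.12 km) = 2.65 g cm⁻³.

2.65 g cm⁻³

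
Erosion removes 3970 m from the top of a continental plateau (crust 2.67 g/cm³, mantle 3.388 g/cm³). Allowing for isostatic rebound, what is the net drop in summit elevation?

841 m

Rebound u = e ρ_c/ρ_m = 3970 m × 2.67/3.388 = 3129 m.
Net surface drop = e − u = 3970 m − 3129 m = e (ρ_m − ρ_c)/ρ_m = 841 m.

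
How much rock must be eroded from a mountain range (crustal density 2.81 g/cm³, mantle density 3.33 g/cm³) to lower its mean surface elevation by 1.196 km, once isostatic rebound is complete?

Net drop Δ = e − u = e − e ρ_c/ρ_m = e (ρ_m − ρ_c)/ρ_m.
e = Δ ρ_m/(ρ_m − ρ_c) = 1.196 km × 3.33/0.52 = 7.66 km.

7.66 km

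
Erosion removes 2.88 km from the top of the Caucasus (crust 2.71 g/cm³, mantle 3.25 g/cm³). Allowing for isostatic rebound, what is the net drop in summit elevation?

0.479 km

Rebound u = e ρ_c/ρ_m = 2.88 km × 2.71/3.25 = 2.401 km.
Net surface drop = e − u = 2.88 km − 2.401 km = e (ρ_m − ρ_c)/ρ_m = 0.479 km.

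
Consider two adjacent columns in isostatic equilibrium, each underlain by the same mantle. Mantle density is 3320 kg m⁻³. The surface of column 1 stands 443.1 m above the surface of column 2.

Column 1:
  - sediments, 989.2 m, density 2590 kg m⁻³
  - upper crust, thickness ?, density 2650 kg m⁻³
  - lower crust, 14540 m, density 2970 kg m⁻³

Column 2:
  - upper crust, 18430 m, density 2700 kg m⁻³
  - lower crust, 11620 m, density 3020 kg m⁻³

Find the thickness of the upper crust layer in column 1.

Take the compensation level at the base of the deeper column (depth z_c below the surface of column 1) and equate Σ ρ_i t_i down to z_c; mantle fills any gap and the z_c terms cancel.
Column 1: 989.2×2590 + x×2650 + 14540×2970 + (z_c − 15529.2 − x)×3320
Column 2: 443.1×0 + 18430×2700 + 11620×3020 + (z_c − 443.1 − 30050)×3320
The z_c×3320 term appears on both sides and cancels. Collect the known terms of each column as K = Σ(ρt)_known − 3320 × (depth of known layers): K_1 = 45745828 − 3320×15529.2 = −5811116; K_2 = 84853400 − 3320×(443.1 + 30050) = −16383692.
Balance: K_1 − x×(3320 − 2650) = K_2, so x = (K_1 − K_2)/(3320 − 2650) = 10572600/670 = 15800 m.

15800 m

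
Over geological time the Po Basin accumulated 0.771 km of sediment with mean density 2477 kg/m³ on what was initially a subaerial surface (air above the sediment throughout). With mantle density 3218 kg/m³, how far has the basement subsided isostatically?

Subaerial load: s = t ρ_sed / ρ_m = 0.771 km × 2477/3218 = 0.593 km.

0.593 km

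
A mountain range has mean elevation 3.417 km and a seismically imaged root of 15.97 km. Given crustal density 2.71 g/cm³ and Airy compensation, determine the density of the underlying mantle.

Airy balance: ρ_c h = (ρ_m − ρ_c) r → ρ_m = ρ_c (1 + h/r).
ρ_m = 2.71 × (1 + 3.417 km/15.97 km) = 3.29 g/cm³.

3.29 g/cm³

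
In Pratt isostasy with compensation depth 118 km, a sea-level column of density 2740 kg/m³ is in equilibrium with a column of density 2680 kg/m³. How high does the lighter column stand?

2.64 km

ρ_ref D = ρ (D + h) → h = D (ρ_ref − ρ)/ρ.
h = 118 km × (2740 − 2680)/2680 = 2.64 km.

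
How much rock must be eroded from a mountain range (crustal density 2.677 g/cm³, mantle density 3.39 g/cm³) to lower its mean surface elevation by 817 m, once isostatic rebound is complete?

Net drop Δ = e − u = e − e ρ_c/ρ_m = e (ρ_m − ρ_c)/ρ_m.
e = Δ ρ_m/(ρ_m − ρ_c) = 817 m × 3.39/0.713 = 3880 m.

3880 m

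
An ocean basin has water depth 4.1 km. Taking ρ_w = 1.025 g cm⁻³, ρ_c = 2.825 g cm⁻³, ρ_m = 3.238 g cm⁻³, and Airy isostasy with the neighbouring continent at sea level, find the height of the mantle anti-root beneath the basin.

17.9 km

For local isostatic compensation: replacing crust with seawater at the top is compensated by replacing crust with mantle at the base: d (ρ_c − ρ_w) = a (ρ_m − ρ_c).
a = d (ρ_c − ρ_w)/(ρ_m − ρ_c) = 4.1 km × 1.8/0.413 = 17.9 km.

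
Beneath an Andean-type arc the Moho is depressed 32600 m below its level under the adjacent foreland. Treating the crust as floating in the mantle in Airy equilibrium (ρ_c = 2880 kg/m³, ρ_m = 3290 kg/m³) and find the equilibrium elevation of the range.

4640 m

Isostatic balance requires: ρ_c h = (ρ_m − ρ_c) r.
h = r (ρ_m − ρ_c) / ρ_c = 32600 m × (3290 − 2880) / 2880 = 4640 m.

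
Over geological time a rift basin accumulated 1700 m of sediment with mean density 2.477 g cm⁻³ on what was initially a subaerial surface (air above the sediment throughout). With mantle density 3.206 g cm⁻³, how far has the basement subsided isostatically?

1310 m

Subaerial load: s = t ρ_sed / ρ_m = 1700 m × 2.477/3.206 = 1310 m.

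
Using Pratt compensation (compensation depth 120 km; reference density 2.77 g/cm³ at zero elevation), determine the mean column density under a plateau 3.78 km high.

2.69 g/cm³

Pratt balance: ρ_ref D = ρ (D + h).
ρ = ρ_ref D/(D + h) = 2.77 × 120 km/(120 km + 3.78 km) = 2.69 g/cm³.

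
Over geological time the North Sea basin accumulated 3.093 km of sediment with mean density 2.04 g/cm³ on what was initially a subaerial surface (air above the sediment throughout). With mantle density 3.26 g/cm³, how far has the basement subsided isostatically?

Subaerial load: s = t ρ_sed / ρ_m = 3.093 km × 2.04/3.26 = 1.94 km.

1.94 km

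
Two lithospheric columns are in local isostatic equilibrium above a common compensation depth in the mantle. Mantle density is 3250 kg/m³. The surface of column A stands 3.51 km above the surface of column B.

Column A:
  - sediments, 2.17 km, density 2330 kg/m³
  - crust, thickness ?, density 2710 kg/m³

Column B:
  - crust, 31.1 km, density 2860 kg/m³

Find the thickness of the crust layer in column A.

39.9 km

Take the compensation level at the base of the deeper column (depth z_c below the surface of column A) and equate Σ ρ_i t_i down to z_c; mantle fills any gap and the z_c terms cancel.
Column A: 2.17×2330 + x×2710 + (z_c − 2.17 − x)×3250
Column B: 3.51×0 + 31.1×2860 + (z_c − 3.51 − 31.1)×3250
The z_c×3250 term appears on both sides and cancels. Collect the known terms of each column as K = Σ(ρt)_known − 3250 × (depth of known layers): K_A = 5056.1 − 3250×2.17 = −1996.4; K_B = 88946 − 3250×(3.51 + 31.1) = −23536.5.
Balance: K_A − x×(3250 − 2710) = K_B, so x = (K_A − K_B)/(3250 − 2710) = 21540.1/540 = 39.9 km.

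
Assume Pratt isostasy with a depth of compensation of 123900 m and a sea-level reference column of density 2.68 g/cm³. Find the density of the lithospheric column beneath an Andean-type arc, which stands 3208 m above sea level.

Pratt balance: ρ_ref D = ρ (D + h).
ρ = ρ_ref D/(D + h) = 2.68 × 123900 m/(123900 m + 3208 m) = 2.61 g/cm³.

2.61 g/cm³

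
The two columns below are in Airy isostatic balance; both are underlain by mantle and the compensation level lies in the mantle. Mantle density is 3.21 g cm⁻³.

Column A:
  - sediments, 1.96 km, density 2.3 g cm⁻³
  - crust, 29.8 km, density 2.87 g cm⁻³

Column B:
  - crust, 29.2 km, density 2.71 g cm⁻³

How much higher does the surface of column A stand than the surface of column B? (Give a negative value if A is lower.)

For any compensation level in the mantle, the mantle terms cancel and isostasy reduces to e = (Σt_A − Σt_B) − (Σ(ρt)_A − Σ(ρt)_B) / ρ_m.
Σt_A = 31.76 km; Σt_B = 29.2 km; Σ(ρt)_A = 90.034; Σ(ρt)_B = 79.132 (in km·g cm⁻³).
e = (31.76 − 29.2) − (90.034 − 79.132) / 3.21 = −0.836 km.

−0.836 km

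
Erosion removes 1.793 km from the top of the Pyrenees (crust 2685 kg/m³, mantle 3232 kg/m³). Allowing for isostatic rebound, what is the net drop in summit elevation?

0.303 km

Rebound u = e ρ_c/ρ_m = 1.793 km × 2685/3232 = 1.49 km.
Net surface drop = e − u = 1.793 km − 1.49 km = e (ρ_m − ρ_c)/ρ_m = 0.303 km.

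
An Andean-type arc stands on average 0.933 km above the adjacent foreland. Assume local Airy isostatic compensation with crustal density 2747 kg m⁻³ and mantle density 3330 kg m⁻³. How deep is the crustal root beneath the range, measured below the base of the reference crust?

4.4 km

In Airy isostatic equilibrium: the weight of the topography is balanced by the buoyancy of the root, ρ_c h = (ρ_m − ρ_c) r.
r = h · ρ_c / (ρ_m − ρ_c) = 0.933 km × 2747 / (3330 − 2747) = 4.4 km.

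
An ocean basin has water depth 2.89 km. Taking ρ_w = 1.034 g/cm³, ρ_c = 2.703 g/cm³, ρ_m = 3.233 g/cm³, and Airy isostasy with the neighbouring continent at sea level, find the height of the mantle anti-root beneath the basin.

For local isostatic compensation: replacing crust with seawater at the top is compensated by replacing crust with mantle at the base: d (ρ_c − ρ_w) = a (ρ_m − ρ_c).
a = d (ρ_c − ρ_w)/(ρ_m − ρ_c) = 2.89 km × 1.669/0.53 = 9.1 km.

9.1 km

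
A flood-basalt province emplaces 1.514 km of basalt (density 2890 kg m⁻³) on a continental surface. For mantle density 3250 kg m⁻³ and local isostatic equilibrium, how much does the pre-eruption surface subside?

1.35 km

Subaerial loading: s = t ρ_load / ρ_m.
s = 1.514 km × 2890/3250 = 1.35 km.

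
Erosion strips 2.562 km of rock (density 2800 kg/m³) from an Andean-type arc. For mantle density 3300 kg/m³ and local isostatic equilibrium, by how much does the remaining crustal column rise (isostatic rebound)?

2.17 km

Unloading: uplift u = e ρ_c/ρ_m = 2.562 km × 2800/3300 = 2.17 km.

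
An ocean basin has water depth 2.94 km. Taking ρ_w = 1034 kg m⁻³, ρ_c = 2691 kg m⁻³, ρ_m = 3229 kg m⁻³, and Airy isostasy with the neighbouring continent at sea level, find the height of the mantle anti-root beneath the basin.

9.05 km

For local isostatic compensation: replacing crust with seawater at the top is compensated by replacing crust with mantle at the base: d (ρ_c − ρ_w) = a (ρ_m − ρ_c).
a = d (ρ_c − ρ_w)/(ρ_m − ρ_c) = 2.94 km × 1657/538 = 9.05 km.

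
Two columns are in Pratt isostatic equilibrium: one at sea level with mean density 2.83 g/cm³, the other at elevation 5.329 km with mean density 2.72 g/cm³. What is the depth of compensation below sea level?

132 km

ρ_ref D = ρ (D + h) → D (ρ_ref − ρ) = ρ h.
D = ρ h/(ρ_ref − ρ) = 2.72 × 5.329 km/(2.83 − 2.72) = 132 km.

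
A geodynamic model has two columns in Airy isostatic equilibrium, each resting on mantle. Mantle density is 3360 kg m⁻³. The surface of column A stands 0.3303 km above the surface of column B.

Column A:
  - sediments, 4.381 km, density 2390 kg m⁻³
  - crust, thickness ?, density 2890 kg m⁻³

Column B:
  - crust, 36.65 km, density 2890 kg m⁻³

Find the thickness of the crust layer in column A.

Take the compensation level at the base of the deeper column (depth z_c below the surface of column A) and equate Σ ρ_i t_i down to z_c; mantle fills any gap and the z_c terms cancel.
Column A: 4.381×2390 + x×2890 + (z_c − 4.381 − x)×3360
Column B: 0.3303×0 + 36.65×2890 + (z_c − 0.3303 − 36.65)×3360
The z_c×3360 term appears on both sides and cancels. Collect the known terms of each column as K = Σ(ρt)_known − 3360 × (depth of known layers): K_A = 10470.59 − 3360×4.381 = −4249.57; K_B = 105918.5 − 3360×(0.3303 + 36.65) = −18335.308.
Balance: K_A − x×(3360 − 2890) = K_B, so x = (K_A − K_B)/(3360 − 2890) = 14085.7/470 = 30 km.

30 km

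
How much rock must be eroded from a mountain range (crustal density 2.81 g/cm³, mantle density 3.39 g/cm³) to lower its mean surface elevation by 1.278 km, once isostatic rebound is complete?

7.47 km

Net drop Δ = e − u = e − e ρ_c/ρ_m = e (ρ_m − ρ_c)/ρ_m.
e = Δ ρ_m/(ρ_m − ρ_c) = 1.278 km × 3.39/0.58 = 7.47 km.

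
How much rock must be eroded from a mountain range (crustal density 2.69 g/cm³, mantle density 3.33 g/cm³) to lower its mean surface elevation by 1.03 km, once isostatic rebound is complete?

5.36 km

Net drop Δ = e − u = e − e ρ_c/ρ_m = e (ρ_m − ρ_c)/ρ_m.
e = Δ ρ_m/(ρ_m − ρ_c) = 1.03 km × 3.33/0.64 = 5.36 km.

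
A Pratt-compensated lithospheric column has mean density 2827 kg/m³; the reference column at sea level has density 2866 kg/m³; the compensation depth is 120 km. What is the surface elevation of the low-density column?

1.66 km

ρ_ref D = ρ (D + h) → h = D (ρ_ref − ρ)/ρ.
h = 120 km × (2866 − 2827)/2827 = 1.66 km.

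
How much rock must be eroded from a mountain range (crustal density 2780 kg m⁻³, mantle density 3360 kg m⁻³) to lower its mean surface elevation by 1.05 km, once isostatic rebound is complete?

Net drop Δ = e − u = e − e ρ_c/ρ_m = e (ρ_m − ρ_c)/ρ_m.
e = Δ ρ_m/(ρ_m − ρ_c) = 1.05 km × 3360/580 = 6.08 km.

6.08 km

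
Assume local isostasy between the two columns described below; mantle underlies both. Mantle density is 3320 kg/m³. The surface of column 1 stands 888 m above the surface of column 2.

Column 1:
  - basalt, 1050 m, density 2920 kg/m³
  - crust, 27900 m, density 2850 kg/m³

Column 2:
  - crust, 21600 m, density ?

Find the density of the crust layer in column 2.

Take the compensation level at the base of the deeper column (depth z_c below the surface of column 1) and equate Σ ρ_i t_i down to z_c; mantle fills any gap and the z_c terms cancel.
Column 1: 1050×2920 + 27900×2850 + (z_c − 28950)×3320
Column 2: 888×0 + 21600×ρ + (z_c − 888 − 21600)×3320
The z_c×3320 term appears on both sides and cancels. Collect the known terms of each column as K = Σ(ρt)_known − 3320 × (depth of known layers): K_1 = 82581000 − 3320×28950 = −13533000; K_2 = 0 − 3320×(888 + 21600) = −74660160.
Balance: K_1 = K_2 + 21600×ρ, so ρ = (K_1 − K_2)/21600 = 61127200/21600 = 2830 kg/m³.

2830 kg/m³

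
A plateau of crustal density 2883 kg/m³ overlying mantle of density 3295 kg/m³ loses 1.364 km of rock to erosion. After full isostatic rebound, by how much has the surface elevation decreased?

0.171 km

Rebound u = e ρ_c/ρ_m = 1.364 km × 2883/3295 = 1.193 km.
Net surface drop = e − u = 1.364 km − 1.193 km = e (ρ_m − ρ_c)/ρ_m = 0.171 km.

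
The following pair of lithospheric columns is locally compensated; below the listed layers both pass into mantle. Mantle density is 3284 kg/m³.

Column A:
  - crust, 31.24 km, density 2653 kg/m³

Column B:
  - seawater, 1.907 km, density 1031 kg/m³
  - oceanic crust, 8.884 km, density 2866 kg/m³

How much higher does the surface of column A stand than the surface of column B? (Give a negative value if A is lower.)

3.56 km

For any compensation level in the mantle, the mantle terms cancel and isostasy reduces to e = (Σt_A − Σt_B) − (Σ(ρt)_A − Σ(ρt)_B) / ρ_m.
Σt_A = 31.24 km; Σt_B = 10.791 km; Σ(ρt)_A = 82879.72; Σ(ρt)_B = 27427.661 (in km·kg/m³).
e = (31.24 − 10.791) − (82879.72 − 27427.661) / 3284 = 3.56 km.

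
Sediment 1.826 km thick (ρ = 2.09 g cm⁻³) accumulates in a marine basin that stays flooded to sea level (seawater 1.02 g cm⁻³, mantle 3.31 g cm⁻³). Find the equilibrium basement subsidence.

Submarine loading: the sediment displaces seawater, and the subsidence is in turn flooded, so s (ρ_m − ρ_w) = t (ρ_sed − ρ_w).
s = 1.826 km × (2.09 − 1.02) / (3.31 − 1.02) = 0.853 km.

0.853 km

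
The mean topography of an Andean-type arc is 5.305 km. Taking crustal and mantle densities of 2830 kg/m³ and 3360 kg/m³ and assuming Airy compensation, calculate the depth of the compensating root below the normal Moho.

28.3 km

Isostatic balance requires: the weight of the topography is balanced by the buoyancy of the root, ρ_c h = (ρ_m − ρ_c) r.
r = h · ρ_c / (ρ_m − ρ_c) = 5.305 km × 2830 / (3360 − 2830) = 28.3 km.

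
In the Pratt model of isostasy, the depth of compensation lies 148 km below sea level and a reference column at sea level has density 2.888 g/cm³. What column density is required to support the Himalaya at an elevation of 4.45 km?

2.8 g/cm³

Pratt balance: ρ_ref D = ρ (D + h).
ρ = ρ_ref D/(D + h) = 2.888 × 148 km/(148 km + 4.45 km) = 2.8 g/cm³.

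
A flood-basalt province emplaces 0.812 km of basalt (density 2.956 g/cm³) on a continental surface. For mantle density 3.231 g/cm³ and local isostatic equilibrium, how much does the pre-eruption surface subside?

0.743 km

Subaerial loading: s = t ρ_load / ρ_m.
s = 0.812 km × 2.956/3.231 = 0.743 km.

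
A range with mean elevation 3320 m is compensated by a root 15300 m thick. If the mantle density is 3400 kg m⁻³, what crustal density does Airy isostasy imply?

ρ_c h = (ρ_m − ρ_c) r → ρ_c (h + r) = ρ_m r → ρ_c = ρ_m r / (h + r).
ρ_c = 3400 × 15300 m / (3320 m + 15300 m) = 2790 kg m⁻³.

2790 kg m⁻³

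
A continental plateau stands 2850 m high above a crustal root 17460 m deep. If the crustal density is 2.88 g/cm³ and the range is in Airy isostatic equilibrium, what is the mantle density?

Airy balance: ρ_c h = (ρ_m − ρ_c) r → ρ_m = ρ_c (1 + h/r).
ρ_m = 2.88 × (1 + 2850 m/17460 m) = 3.35 g/cm³.

3.35 g/cm³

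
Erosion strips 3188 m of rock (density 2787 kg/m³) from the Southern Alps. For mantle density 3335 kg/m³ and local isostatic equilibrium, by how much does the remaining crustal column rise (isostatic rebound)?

2660 m

Unloading: uplift u = e ρ_c/ρ_m = 3188 m × 2787/3335 = 2660 m.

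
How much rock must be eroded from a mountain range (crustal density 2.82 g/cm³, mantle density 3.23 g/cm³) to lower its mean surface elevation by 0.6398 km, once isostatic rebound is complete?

Net drop Δ = e − u = e − e ρ_c/ρ_m = e (ρ_m − ρ_c)/ρ_m.
e = Δ ρ_m/(ρ_m − ρ_c) = 0.6398 km × 3.23/0.41 = 5.04 km.

5.04 km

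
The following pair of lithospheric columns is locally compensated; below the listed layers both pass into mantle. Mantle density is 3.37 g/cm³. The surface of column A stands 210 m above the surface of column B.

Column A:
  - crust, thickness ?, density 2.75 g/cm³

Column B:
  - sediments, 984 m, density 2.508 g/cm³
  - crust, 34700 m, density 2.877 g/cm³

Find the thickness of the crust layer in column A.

Take the compensation level at the base of the deeper column (depth z_c below the surface of column A) and equate Σ ρ_i t_i down to z_c; mantle fills any gap and the z_c terms cancel.
Column A: x×2.75 + (z_c − 0 − x)×3.37
Column B: 210×0 + 984×2.508 + 34700×2.877 + (z_c − 210 − 35684)×3.37
The z_c×3.37 term appears on both sides and cancels. Collect the known terms of each column as K = Σ(ρt)_known − 3.37 × (depth of known layers): K_A = 0 − 3.37×0 = 0; K_B = 102299.772 − 3.37×(210 + 35684) = −18663.008.
Balance: K_A − x×(3.37 − 2.75) = K_B, so x = (K_A − K_B)/(3.37 − 2.75) = 18663/0.62 = 30100 m.

30100 m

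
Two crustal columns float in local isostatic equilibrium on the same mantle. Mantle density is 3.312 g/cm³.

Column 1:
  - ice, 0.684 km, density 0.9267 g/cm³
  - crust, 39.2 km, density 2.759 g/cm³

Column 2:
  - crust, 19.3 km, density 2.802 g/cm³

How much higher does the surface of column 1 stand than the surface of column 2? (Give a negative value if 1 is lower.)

For any compensation level in the mantle, the mantle terms cancel and isostasy reduces to e = (Σt_1 − Σt_2) − (Σ(ρt)_1 − Σ(ρt)_2) / ρ_m.
Σt_1 = 39.884 km; Σt_2 = 19.3 km; Σ(ρt)_1 = 108.786663; Σ(ρt)_2 = 54.0786 (in km·g/cm³).
e = (39.884 − 19.3) − (108.786663 − 54.0786) / 3.312 = 4.07 km.

4.07 km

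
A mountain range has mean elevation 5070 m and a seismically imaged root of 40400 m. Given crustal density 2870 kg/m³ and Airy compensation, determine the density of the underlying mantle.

Airy balance: ρ_c h = (ρ_m − ρ_c) r → ρ_m = ρ_c (1 + h/r).
ρ_m = 2870 × (1 + 5070 m/40400 m) = 3230 kg/m³.

3230 kg/m³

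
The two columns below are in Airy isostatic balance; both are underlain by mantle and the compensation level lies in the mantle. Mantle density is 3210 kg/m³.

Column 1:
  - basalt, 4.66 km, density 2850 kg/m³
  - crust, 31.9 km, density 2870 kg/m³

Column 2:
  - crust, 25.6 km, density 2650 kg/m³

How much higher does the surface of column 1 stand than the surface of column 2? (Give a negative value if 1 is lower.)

−0.565 km

For any compensation level in the mantle, the mantle terms cancel and isostasy reduces to e = (Σt_1 − Σt_2) − (Σ(ρt)_1 − Σ(ρt)_2) / ρ_m.
Σt_1 = 36.56 km; Σt_2 = 25.6 km; Σ(ρt)_1 = 104834; Σ(ρt)_2 = 67840 (in km·kg/m³).
e = (36.56 − 25.6) − (104834 − 67840) / 3210 = −0.565 km.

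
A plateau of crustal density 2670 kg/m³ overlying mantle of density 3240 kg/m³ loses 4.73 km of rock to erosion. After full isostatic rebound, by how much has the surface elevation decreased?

0.832 km

Rebound u = e ρ_c/ρ_m = 4.73 km × 2670/3240 = 3.898 km.
Net surface drop = e − u = 4.73 km − 3.898 km = e (ρ_m − ρ_c)/ρ_m = 0.832 km.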